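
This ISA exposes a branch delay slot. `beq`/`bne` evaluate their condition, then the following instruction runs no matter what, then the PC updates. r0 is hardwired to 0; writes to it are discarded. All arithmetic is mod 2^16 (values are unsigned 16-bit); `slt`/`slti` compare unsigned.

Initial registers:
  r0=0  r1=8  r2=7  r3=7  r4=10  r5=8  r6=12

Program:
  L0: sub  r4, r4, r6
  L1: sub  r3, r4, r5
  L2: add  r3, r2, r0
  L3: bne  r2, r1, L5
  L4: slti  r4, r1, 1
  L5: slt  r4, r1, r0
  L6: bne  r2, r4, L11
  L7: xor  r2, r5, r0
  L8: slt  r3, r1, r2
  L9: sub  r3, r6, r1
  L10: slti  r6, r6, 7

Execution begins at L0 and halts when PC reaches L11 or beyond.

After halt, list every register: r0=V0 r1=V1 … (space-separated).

PC=0  sub  r4, r4, r6        | r0=0 r1=8 r2=7 r3=7 r4=65534 r5=8 r6=12
PC=1  sub  r3, r4, r5        | r0=0 r1=8 r2=7 r3=65526 r4=65534 r5=8 r6=12
PC=2  add  r3, r2, r0        | r0=0 r1=8 r2=7 r3=7 r4=65534 r5=8 r6=12
PC=3  bne  r2, r1, L5        | r0=0 r1=8 r2=7 r3=7 r4=65534 r5=8 r6=12  [TAKEN]
PC=4  slti  r4, r1, 1        | r0=0 r1=8 r2=7 r3=7 r4=0 r5=8 r6=12
PC=5  slt  r4, r1, r0        | r0=0 r1=8 r2=7 r3=7 r4=0 r5=8 r6=12
PC=6  bne  r2, r4, L11       | r0=0 r1=8 r2=7 r3=7 r4=0 r5=8 r6=12  [TAKEN]
PC=7  xor  r2, r5, r0        | r0=0 r1=8 r2=8 r3=7 r4=0 r5=8 r6=12

r0=0 r1=8 r2=8 r3=7 r4=0 r5=8 r6=12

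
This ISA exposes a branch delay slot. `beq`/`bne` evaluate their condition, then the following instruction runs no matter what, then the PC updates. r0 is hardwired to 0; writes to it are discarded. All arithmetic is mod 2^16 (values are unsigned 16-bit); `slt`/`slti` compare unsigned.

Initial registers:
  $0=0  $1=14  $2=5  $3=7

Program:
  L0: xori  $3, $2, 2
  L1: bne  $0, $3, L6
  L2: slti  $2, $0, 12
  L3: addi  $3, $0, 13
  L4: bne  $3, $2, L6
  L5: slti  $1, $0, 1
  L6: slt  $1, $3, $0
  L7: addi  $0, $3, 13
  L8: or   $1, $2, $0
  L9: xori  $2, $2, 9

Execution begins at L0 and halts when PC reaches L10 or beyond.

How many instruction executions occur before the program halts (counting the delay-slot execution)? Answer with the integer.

#0 xori  $3, $2, 2 ; 0/14/5/7
#1 bne  $0, $3, L6 ; 0/14/5/7 ; →target
#2 slti  $2, $0, 12 ; 0/14/1/7
#6 slt  $1, $3, $0 ; 0/0/1/7
#7 addi  $0, $3, 13 ; 0/0/1/7
#8 or   $1, $2, $0 ; 0/1/1/7
#9 xori  $2, $2, 9 ; 0/1/8/7

7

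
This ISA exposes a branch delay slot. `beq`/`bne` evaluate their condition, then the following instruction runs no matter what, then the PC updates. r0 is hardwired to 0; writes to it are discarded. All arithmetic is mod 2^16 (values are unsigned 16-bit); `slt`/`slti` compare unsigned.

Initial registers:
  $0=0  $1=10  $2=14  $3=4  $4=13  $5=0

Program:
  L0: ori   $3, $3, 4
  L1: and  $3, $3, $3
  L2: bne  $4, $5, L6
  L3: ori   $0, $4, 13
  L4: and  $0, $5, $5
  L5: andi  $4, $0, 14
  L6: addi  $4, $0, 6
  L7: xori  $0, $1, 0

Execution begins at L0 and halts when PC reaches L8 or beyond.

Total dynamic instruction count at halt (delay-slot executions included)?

[0] ori   $3, $3, 4  →  {$0:0, $1:10, $2:14, $3:4, $4:13, $5:0}
[1] and  $3, $3, $3  →  {$0:0, $1:10, $2:14, $3:4, $4:13, $5:0}
[2] bne  $4, $5, L6  →  {$0:0, $1:10, $2:14, $3:4, $4:13, $5:0}  ⟨branch taken⟩
[3] ori   $0, $4, 13  →  {$0:0, $1:10, $2:14, $3:4, $4:13, $5:0}
[6] addi  $4, $0, 6  →  {$0:0, $1:10, $2:14, $3:4, $4:6, $5:0}
[7] xori  $0, $1, 0  →  {$0:0, $1:10, $2:14, $3:4, $4:6, $5:0}

6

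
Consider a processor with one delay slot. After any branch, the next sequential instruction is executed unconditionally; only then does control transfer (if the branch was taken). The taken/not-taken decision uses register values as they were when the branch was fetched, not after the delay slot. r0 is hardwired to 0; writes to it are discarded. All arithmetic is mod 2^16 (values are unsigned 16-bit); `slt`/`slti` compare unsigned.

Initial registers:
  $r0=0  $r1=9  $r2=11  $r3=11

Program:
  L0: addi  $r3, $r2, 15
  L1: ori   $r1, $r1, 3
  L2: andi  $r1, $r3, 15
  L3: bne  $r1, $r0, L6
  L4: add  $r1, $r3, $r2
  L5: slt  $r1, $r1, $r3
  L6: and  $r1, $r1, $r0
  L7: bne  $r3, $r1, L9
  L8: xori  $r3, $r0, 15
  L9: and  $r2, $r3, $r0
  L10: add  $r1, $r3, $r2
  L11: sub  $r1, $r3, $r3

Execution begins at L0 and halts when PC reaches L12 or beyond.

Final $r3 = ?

15

#0 addi  $r3, $r2, 15 ; 0/9/11/26
#1 ori   $r1, $r1, 3 ; 0/11/11/26
#2 andi  $r1, $r3, 15 ; 0/10/11/26
#3 bne  $r1, $r0, L6 ; 0/10/11/26 ; →target
#4 add  $r1, $r3, $r2 ; 0/37/11/26
#6 and  $r1, $r1, $r0 ; 0/0/11/26
#7 bne  $r3, $r1, L9 ; 0/0/11/26 ; →target
#8 xori  $r3, $r0, 15 ; 0/0/11/15
#9 and  $r2, $r3, $r0 ; 0/0/0/15
#10 add  $r1, $r3, $r2 ; 0/15/0/15
#11 sub  $r1, $r3, $r3 ; 0/0/0/15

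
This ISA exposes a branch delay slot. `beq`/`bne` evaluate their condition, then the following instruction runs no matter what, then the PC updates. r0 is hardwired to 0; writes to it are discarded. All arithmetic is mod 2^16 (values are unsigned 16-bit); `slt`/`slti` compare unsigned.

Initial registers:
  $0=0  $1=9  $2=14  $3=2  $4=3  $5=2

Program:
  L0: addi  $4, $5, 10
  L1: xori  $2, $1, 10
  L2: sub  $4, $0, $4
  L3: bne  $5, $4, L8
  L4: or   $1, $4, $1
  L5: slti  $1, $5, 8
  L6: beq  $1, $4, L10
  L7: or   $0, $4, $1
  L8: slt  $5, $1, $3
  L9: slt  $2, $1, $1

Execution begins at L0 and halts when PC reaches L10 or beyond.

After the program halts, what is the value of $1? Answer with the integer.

PC=0  addi  $4, $5, 10       | $0=0 $1=9 $2=14 $3=2 $4=12 $5=2
PC=1  xori  $2, $1, 10       | $0=0 $1=9 $2=3 $3=2 $4=12 $5=2
PC=2  sub  $4, $0, $4        | $0=0 $1=9 $2=3 $3=2 $4=65524 $5=2
PC=3  bne  $5, $4, L8        | $0=0 $1=9 $2=3 $3=2 $4=65524 $5=2  [TAKEN]
PC=4  or   $1, $4, $1        | $0=0 $1=65533 $2=3 $3=2 $4=65524 $5=2
PC=8  slt  $5, $1, $3        | $0=0 $1=65533 $2=3 $3=2 $4=65524 $5=0
PC=9  slt  $2, $1, $1        | $0=0 $1=65533 $2=0 $3=2 $4=65524 $5=0

65533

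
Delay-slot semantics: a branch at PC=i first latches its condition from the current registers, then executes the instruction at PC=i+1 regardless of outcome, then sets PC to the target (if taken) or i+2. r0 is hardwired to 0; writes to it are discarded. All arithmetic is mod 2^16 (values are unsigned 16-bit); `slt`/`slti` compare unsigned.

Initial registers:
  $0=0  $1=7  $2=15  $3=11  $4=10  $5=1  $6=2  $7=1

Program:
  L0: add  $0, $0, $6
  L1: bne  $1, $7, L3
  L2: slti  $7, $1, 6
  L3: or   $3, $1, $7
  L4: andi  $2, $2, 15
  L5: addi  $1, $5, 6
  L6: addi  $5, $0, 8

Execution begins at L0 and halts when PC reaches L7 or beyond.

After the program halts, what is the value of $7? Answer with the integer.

PC=0  add  $0, $0, $6        | $0=0 $1=7 $2=15 $3=11 $4=10 $5=1 $6=2 $7=1
PC=1  bne  $1, $7, L3        | $0=0 $1=7 $2=15 $3=11 $4=10 $5=1 $6=2 $7=1  [TAKEN]
PC=2  slti  $7, $1, 6        | $0=0 $1=7 $2=15 $3=11 $4=10 $5=1 $6=2 $7=0
PC=3  or   $3, $1, $7        | $0=0 $1=7 $2=15 $3=7 $4=10 $5=1 $6=2 $7=0
PC=4  andi  $2, $2, 15       | $0=0 $1=7 $2=15 $3=7 $4=10 $5=1 $6=2 $7=0
PC=5  addi  $1, $5, 6        | $0=0 $1=7 $2=15 $3=7 $4=10 $5=1 $6=2 $7=0
PC=6  addi  $5, $0, 8        | $0=0 $1=7 $2=15 $3=7 $4=10 $5=8 $6=2 $7=0

0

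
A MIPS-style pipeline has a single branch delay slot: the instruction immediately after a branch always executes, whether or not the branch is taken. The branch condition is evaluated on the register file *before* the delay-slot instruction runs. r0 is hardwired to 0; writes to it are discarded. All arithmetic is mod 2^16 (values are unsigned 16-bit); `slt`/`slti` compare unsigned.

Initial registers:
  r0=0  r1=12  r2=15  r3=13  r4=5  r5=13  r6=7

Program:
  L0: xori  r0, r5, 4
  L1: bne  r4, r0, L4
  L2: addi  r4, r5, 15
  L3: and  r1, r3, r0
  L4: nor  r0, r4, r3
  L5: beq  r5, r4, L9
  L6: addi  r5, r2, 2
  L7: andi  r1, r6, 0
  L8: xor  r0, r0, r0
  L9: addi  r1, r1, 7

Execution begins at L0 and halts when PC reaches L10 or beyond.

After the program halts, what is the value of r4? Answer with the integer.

28

[0] xori  r0, r5, 4  →  {r0:0, r1:12, r2:15, r3:13, r4:5, r5:13, r6:7}
[1] bne  r4, r0, L4  →  {r0:0, r1:12, r2:15, r3:13, r4:5, r5:13, r6:7}  ⟨branch taken⟩
[2] addi  r4, r5, 15  →  {r0:0, r1:12, r2:15, r3:13, r4:28, r5:13, r6:7}
[4] nor  r0, r4, r3  →  {r0:0, r1:12, r2:15, r3:13, r4:28, r5:13, r6:7}
[5] beq  r5, r4, L9  →  {r0:0, r1:12, r2:15, r3:13, r4:28, r5:13, r6:7}  ⟨branch fallthrough⟩
[6] addi  r5, r2, 2  →  {r0:0, r1:12, r2:15, r3:13, r4:28, r5:17, r6:7}
[7] andi  r1, r6, 0  →  {r0:0, r1:0, r2:15, r3:13, r4:28, r5:17, r6:7}
[8] xor  r0, r0, r0  →  {r0:0, r1:0, r2:15, r3:13, r4:28, r5:17, r6:7}
[9] addi  r1, r1, 7  →  {r0:0, r1:7, r2:15, r3:13, r4:28, r5:17, r6:7}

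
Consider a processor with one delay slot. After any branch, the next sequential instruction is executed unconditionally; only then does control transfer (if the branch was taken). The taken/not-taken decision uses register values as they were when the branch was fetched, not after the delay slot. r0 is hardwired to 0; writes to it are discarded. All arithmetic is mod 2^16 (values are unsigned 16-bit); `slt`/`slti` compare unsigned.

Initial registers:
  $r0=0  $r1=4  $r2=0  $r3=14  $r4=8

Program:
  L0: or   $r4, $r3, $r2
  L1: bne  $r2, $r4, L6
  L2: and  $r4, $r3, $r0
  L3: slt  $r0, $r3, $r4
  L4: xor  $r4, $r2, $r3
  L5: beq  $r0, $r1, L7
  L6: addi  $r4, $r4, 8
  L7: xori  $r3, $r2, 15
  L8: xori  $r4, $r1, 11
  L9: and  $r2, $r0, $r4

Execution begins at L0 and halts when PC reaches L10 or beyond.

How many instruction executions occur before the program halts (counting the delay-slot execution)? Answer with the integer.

7

  step pc=0: or   $r4, $r3, $r2  regs=(0,4,0,14,14)
  step pc=1: bne  $r2, $r4, L6  cond=T  regs=(0,4,0,14,14)
  step pc=2: and  $r4, $r3, $r0  regs=(0,4,0,14,0)
  step pc=6: addi  $r4, $r4, 8  regs=(0,4,0,14,8)
  step pc=7: xori  $r3, $r2, 15  regs=(0,4,0,15,8)
  step pc=8: xori  $r4, $r1, 11  regs=(0,4,0,15,15)
  step pc=9: and  $r2, $r0, $r4  regs=(0,4,0,15,15)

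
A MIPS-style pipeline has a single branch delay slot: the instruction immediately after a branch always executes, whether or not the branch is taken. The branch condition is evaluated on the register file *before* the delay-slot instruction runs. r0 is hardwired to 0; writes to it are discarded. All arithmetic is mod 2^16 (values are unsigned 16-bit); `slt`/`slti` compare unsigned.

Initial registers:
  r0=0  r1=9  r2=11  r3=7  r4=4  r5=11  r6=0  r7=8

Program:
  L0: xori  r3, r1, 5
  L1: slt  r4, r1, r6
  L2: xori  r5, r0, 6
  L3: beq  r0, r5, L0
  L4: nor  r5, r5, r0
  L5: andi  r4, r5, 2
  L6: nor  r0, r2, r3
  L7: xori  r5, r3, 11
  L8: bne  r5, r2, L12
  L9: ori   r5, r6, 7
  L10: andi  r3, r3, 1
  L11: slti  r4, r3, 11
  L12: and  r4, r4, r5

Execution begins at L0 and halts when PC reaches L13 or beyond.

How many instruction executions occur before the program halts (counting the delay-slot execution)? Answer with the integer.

11

PC=0  xori  r3, r1, 5        | r0=0 r1=9 r2=11 r3=12 r4=4 r5=11 r6=0 r7=8
PC=1  slt  r4, r1, r6        | r0=0 r1=9 r2=11 r3=12 r4=0 r5=11 r6=0 r7=8
PC=2  xori  r5, r0, 6        | r0=0 r1=9 r2=11 r3=12 r4=0 r5=6 r6=0 r7=8
PC=3  beq  r0, r5, L0        | r0=0 r1=9 r2=11 r3=12 r4=0 r5=6 r6=0 r7=8  [not taken]
PC=4  nor  r5, r5, r0        | r0=0 r1=9 r2=11 r3=12 r4=0 r5=65529 r6=0 r7=8
PC=5  andi  r4, r5, 2        | r0=0 r1=9 r2=11 r3=12 r4=0 r5=65529 r6=0 r7=8
PC=6  nor  r0, r2, r3        | r0=0 r1=9 r2=11 r3=12 r4=0 r5=65529 r6=0 r7=8
PC=7  xori  r5, r3, 11       | r0=0 r1=9 r2=11 r3=12 r4=0 r5=7 r6=0 r7=8
PC=8  bne  r5, r2, L12       | r0=0 r1=9 r2=11 r3=12 r4=0 r5=7 r6=0 r7=8  [TAKEN]
PC=9  ori   r5, r6, 7        | r0=0 r1=9 r2=11 r3=12 r4=0 r5=7 r6=0 r7=8
PC=12 and  r4, r4, r5        | r0=0 r1=9 r2=11 r3=12 r4=0 r5=7 r6=0 r7=8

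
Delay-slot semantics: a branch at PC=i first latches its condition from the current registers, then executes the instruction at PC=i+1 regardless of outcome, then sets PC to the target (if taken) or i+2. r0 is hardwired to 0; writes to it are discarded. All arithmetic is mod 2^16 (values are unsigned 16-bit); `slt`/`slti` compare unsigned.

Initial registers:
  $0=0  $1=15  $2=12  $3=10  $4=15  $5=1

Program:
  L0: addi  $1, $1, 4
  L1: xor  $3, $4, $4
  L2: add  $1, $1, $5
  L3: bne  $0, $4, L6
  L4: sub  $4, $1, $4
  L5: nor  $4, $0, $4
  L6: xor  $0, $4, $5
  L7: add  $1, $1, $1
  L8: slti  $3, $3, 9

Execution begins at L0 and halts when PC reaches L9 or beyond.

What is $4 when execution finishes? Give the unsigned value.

5

[0] addi  $1, $1, 4  →  {$0:0, $1:19, $2:12, $3:10, $4:15, $5:1}
[1] xor  $3, $4, $4  →  {$0:0, $1:19, $2:12, $3:0, $4:15, $5:1}
[2] add  $1, $1, $5  →  {$0:0, $1:20, $2:12, $3:0, $4:15, $5:1}
[3] bne  $0, $4, L6  →  {$0:0, $1:20, $2:12, $3:0, $4:15, $5:1}  ⟨branch taken⟩
[4] sub  $4, $1, $4  →  {$0:0, $1:20, $2:12, $3:0, $4:5, $5:1}
[6] xor  $0, $4, $5  →  {$0:0, $1:20, $2:12, $3:0, $4:5, $5:1}
[7] add  $1, $1, $1  →  {$0:0, $1:40, $2:12, $3:0, $4:5, $5:1}
[8] slti  $3, $3, 9  →  {$0:0, $1:40, $2:12, $3:1, $4:5, $5:1}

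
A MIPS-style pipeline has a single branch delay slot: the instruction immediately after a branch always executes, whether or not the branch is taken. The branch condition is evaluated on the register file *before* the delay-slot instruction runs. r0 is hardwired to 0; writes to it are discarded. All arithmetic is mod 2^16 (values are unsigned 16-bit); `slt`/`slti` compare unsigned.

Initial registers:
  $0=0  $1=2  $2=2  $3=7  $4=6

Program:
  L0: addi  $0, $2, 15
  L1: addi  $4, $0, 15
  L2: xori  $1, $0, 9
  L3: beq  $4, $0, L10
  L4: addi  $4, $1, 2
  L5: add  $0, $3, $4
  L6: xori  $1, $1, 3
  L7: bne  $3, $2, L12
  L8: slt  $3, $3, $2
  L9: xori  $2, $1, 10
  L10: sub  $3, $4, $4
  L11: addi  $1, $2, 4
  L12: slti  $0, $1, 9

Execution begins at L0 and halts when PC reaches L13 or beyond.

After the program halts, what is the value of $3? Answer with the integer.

#0 addi  $0, $2, 15 ; 0/2/2/7/6
#1 addi  $4, $0, 15 ; 0/2/2/7/15
#2 xori  $1, $0, 9 ; 0/9/2/7/15
#3 beq  $4, $0, L10 ; 0/9/2/7/15 ; →fallthru
#4 addi  $4, $1, 2 ; 0/9/2/7/11
#5 add  $0, $3, $4 ; 0/9/2/7/11
#6 xori  $1, $1, 3 ; 0/10/2/7/11
#7 bne  $3, $2, L12 ; 0/10/2/7/11 ; →target
#8 slt  $3, $3, $2 ; 0/10/2/0/11
#12 slti  $0, $1, 9 ; 0/10/2/0/11

0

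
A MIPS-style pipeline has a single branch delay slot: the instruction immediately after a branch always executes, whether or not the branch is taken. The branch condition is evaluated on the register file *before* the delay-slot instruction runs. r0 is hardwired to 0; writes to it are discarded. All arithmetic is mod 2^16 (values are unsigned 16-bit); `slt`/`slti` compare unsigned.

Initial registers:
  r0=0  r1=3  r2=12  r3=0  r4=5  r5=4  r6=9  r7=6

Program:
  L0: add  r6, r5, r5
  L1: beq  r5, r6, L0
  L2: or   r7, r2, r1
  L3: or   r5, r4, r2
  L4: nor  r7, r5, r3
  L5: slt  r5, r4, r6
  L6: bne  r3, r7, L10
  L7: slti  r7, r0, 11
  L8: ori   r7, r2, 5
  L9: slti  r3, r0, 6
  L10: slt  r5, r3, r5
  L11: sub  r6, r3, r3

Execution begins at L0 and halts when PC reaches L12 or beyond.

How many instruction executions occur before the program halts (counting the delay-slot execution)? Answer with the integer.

  step pc=0: add  r6, r5, r5  regs=(0,3,12,0,5,4,8,6)
  step pc=1: beq  r5, r6, L0  cond=F  regs=(0,3,12,0,5,4,8,6)
  step pc=2: or   r7, r2, r1  regs=(0,3,12,0,5,4,8,15)
  step pc=3: or   r5, r4, r2  regs=(0,3,12,0,5,13,8,15)
  step pc=4: nor  r7, r5, r3  regs=(0,3,12,0,5,13,8,65522)
  step pc=5: slt  r5, r4, r6  regs=(0,3,12,0,5,1,8,65522)
  step pc=6: bne  r3, r7, L10  cond=T  regs=(0,3,12,0,5,1,8,65522)
  step pc=7: slti  r7, r0, 11  regs=(0,3,12,0,5,1,8,1)
  step pc=10: slt  r5, r3, r5  regs=(0,3,12,0,5,1,8,1)
  step pc=11: sub  r6, r3, r3  regs=(0,3,12,0,5,1,0,1)

10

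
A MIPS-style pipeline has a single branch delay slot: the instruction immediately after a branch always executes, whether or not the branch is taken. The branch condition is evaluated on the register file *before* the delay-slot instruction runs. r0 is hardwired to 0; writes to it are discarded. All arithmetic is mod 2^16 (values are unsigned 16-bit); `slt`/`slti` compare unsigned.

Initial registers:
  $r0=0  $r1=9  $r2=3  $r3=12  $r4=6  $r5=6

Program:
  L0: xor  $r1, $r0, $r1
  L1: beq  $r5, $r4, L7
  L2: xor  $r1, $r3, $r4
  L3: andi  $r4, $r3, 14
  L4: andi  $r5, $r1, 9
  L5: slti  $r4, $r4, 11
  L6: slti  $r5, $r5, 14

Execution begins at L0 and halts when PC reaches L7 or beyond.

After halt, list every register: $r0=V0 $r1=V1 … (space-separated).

$r0=0 $r1=10 $r2=3 $r3=12 $r4=6 $r5=6

[0] xor  $r1, $r0, $r1  →  {$r0:0, $r1:9, $r2:3, $r3:12, $r4:6, $r5:6}
[1] beq  $r5, $r4, L7  →  {$r0:0, $r1:9, $r2:3, $r3:12, $r4:6, $r5:6}  ⟨branch taken⟩
[2] xor  $r1, $r3, $r4  →  {$r0:0, $r1:10, $r2:3, $r3:12, $r4:6, $r5:6}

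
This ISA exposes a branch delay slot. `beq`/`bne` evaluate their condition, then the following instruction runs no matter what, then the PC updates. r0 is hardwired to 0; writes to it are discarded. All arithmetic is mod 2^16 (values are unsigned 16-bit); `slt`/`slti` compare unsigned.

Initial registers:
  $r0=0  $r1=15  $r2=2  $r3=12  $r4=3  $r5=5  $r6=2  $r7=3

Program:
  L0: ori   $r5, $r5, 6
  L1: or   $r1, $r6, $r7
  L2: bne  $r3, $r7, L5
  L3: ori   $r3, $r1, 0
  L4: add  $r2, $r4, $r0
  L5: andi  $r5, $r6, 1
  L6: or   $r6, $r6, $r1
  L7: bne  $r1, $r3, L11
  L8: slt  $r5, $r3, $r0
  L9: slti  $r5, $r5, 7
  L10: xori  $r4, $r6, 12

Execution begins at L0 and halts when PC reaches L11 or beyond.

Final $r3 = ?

#0 ori   $r5, $r5, 6 ; 0/15/2/12/3/7/2/3
#1 or   $r1, $r6, $r7 ; 0/3/2/12/3/7/2/3
#2 bne  $r3, $r7, L5 ; 0/3/2/12/3/7/2/3 ; →target
#3 ori   $r3, $r1, 0 ; 0/3/2/3/3/7/2/3
#5 andi  $r5, $r6, 1 ; 0/3/2/3/3/0/2/3
#6 or   $r6, $r6, $r1 ; 0/3/2/3/3/0/3/3
#7 bne  $r1, $r3, L11 ; 0/3/2/3/3/0/3/3 ; →fallthru
#8 slt  $r5, $r3, $r0 ; 0/3/2/3/3/0/3/3
#9 slti  $r5, $r5, 7 ; 0/3/2/3/3/1/3/3
#10 xori  $r4, $r6, 12 ; 0/3/2/3/15/1/3/3

3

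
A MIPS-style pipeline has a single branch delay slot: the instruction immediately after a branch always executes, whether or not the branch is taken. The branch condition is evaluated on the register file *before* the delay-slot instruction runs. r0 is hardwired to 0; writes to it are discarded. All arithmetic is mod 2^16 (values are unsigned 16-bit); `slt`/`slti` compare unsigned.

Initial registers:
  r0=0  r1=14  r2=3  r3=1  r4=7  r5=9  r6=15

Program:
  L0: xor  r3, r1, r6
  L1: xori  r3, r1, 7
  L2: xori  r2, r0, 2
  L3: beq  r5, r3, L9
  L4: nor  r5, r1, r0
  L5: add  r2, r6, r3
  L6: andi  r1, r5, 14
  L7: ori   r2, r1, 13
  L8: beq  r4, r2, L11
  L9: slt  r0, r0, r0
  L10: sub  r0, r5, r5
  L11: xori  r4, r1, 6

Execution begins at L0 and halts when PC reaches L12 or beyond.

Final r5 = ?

65521

[0] xor  r3, r1, r6  →  {r0:0, r1:14, r2:3, r3:1, r4:7, r5:9, r6:15}
[1] xori  r3, r1, 7  →  {r0:0, r1:14, r2:3, r3:9, r4:7, r5:9, r6:15}
[2] xori  r2, r0, 2  →  {r0:0, r1:14, r2:2, r3:9, r4:7, r5:9, r6:15}
[3] beq  r5, r3, L9  →  {r0:0, r1:14, r2:2, r3:9, r4:7, r5:9, r6:15}  ⟨branch taken⟩
[4] nor  r5, r1, r0  →  {r0:0, r1:14, r2:2, r3:9, r4:7, r5:65521, r6:15}
[9] slt  r0, r0, r0  →  {r0:0, r1:14, r2:2, r3:9, r4:7, r5:65521, r6:15}
[10] sub  r0, r5, r5  →  {r0:0, r1:14, r2:2, r3:9, r4:7, r5:65521, r6:15}
[11] xori  r4, r1, 6  →  {r0:0, r1:14, r2:2, r3:9, r4:8, r5:65521, r6:15}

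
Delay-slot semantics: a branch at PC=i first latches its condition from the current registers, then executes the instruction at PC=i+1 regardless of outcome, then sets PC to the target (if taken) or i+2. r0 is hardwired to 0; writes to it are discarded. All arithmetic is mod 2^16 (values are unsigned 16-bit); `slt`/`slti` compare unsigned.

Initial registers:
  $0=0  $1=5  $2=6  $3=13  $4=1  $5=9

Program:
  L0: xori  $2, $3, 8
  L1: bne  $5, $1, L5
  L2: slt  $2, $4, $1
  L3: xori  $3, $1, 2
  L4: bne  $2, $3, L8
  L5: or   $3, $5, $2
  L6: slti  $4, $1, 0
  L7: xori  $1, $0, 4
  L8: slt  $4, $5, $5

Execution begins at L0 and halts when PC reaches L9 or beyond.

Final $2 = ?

[0] xori  $2, $3, 8  →  {$0:0, $1:5, $2:5, $3:13, $4:1, $5:9}
[1] bne  $5, $1, L5  →  {$0:0, $1:5, $2:5, $3:13, $4:1, $5:9}  ⟨branch taken⟩
[2] slt  $2, $4, $1  →  {$0:0, $1:5, $2:1, $3:13, $4:1, $5:9}
[5] or   $3, $5, $2  →  {$0:0, $1:5, $2:1, $3:9, $4:1, $5:9}
[6] slti  $4, $1, 0  →  {$0:0, $1:5, $2:1, $3:9, $4:0, $5:9}
[7] xori  $1, $0, 4  →  {$0:0, $1:4, $2:1, $3:9, $4:0, $5:9}
[8] slt  $4, $5, $5  →  {$0:0, $1:4, $2:1, $3:9, $4:0, $5:9}

1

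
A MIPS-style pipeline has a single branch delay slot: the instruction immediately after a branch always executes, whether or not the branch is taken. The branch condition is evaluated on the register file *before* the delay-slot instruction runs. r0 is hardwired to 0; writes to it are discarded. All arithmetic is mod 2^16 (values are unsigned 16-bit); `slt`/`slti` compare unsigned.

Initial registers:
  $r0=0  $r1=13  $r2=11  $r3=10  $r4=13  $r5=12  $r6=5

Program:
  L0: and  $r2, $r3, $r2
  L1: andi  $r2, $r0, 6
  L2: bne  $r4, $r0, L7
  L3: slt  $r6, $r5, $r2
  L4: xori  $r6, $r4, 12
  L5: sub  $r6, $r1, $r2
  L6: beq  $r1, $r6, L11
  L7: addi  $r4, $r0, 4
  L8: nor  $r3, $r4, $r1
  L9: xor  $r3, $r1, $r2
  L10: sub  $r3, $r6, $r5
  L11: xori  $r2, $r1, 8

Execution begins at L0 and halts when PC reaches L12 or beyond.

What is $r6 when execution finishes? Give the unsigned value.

#0 and  $r2, $r3, $r2 ; 0/13/10/10/13/12/5
#1 andi  $r2, $r0, 6 ; 0/13/0/10/13/12/5
#2 bne  $r4, $r0, L7 ; 0/13/0/10/13/12/5 ; →target
#3 slt  $r6, $r5, $r2 ; 0/13/0/10/13/12/0
#7 addi  $r4, $r0, 4 ; 0/13/0/10/4/12/0
#8 nor  $r3, $r4, $r1 ; 0/13/0/65522/4/12/0
#9 xor  $r3, $r1, $r2 ; 0/13/0/13/4/12/0
#10 sub  $r3, $r6, $r5 ; 0/13/0/65524/4/12/0
#11 xori  $r2, $r1, 8 ; 0/13/5/65524/4/12/0

0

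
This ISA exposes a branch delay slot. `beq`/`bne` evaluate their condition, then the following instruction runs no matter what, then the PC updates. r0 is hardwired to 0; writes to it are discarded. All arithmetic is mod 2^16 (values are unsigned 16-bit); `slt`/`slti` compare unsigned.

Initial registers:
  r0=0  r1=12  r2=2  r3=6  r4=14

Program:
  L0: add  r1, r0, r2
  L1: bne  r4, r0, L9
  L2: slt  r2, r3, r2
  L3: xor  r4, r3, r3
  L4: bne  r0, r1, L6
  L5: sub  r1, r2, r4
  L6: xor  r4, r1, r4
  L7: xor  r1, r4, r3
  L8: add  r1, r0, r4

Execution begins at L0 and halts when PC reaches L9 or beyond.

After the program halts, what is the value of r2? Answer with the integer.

0

#0 add  r1, r0, r2 ; 0/2/2/6/14
#1 bne  r4, r0, L9 ; 0/2/2/6/14 ; →target
#2 slt  r2, r3, r2 ; 0/2/0/6/14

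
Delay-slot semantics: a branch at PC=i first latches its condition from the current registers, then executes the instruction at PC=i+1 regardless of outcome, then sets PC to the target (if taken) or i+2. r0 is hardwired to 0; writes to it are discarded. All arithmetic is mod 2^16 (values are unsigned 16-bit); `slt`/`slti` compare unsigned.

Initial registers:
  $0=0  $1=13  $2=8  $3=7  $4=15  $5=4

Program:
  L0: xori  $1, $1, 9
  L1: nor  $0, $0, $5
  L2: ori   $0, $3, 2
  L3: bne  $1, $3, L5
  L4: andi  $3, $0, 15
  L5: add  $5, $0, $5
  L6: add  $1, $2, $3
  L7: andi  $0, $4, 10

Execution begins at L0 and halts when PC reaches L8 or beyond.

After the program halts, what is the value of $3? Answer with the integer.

0

PC=0  xori  $1, $1, 9        | $0=0 $1=4 $2=8 $3=7 $4=15 $5=4
PC=1  nor  $0, $0, $5        | $0=0 $1=4 $2=8 $3=7 $4=15 $5=4
PC=2  ori   $0, $3, 2        | $0=0 $1=4 $2=8 $3=7 $4=15 $5=4
PC=3  bne  $1, $3, L5        | $0=0 $1=4 $2=8 $3=7 $4=15 $5=4  [TAKEN]
PC=4  andi  $3, $0, 15       | $0=0 $1=4 $2=8 $3=0 $4=15 $5=4
PC=5  add  $5, $0, $5        | $0=0 $1=4 $2=8 $3=0 $4=15 $5=4
PC=6  add  $1, $2, $3        | $0=0 $1=8 $2=8 $3=0 $4=15 $5=4
PC=7  andi  $0, $4, 10       | $0=0 $1=8 $2=8 $3=0 $4=15 $5=4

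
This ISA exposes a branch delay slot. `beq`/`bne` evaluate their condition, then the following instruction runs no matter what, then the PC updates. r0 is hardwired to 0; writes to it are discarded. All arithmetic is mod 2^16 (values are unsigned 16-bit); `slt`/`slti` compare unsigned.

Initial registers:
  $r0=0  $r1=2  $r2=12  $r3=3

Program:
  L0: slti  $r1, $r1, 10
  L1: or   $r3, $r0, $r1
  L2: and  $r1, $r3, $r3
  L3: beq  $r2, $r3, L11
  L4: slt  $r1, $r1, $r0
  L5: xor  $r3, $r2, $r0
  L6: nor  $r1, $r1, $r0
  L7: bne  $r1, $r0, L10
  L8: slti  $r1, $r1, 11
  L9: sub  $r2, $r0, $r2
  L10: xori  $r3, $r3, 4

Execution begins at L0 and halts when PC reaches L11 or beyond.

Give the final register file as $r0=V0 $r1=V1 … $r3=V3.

  step pc=0: slti  $r1, $r1, 10  regs=(0,1,12,3)
  step pc=1: or   $r3, $r0, $r1  regs=(0,1,12,1)
  step pc=2: and  $r1, $r3, $r3  regs=(0,1,12,1)
  step pc=3: beq  $r2, $r3, L11  cond=F  regs=(0,1,12,1)
  step pc=4: slt  $r1, $r1, $r0  regs=(0,0,12,1)
  step pc=5: xor  $r3, $r2, $r0  regs=(0,0,12,12)
  step pc=6: nor  $r1, $r1, $r0  regs=(0,65535,12,12)
  step pc=7: bne  $r1, $r0, L10  cond=T  regs=(0,65535,12,12)
  step pc=8: slti  $r1, $r1, 11  regs=(0,0,12,12)
  step pc=10: xori  $r3, $r3, 4  regs=(0,0,12,8)

$r0=0 $r1=0 $r2=12 $r3=8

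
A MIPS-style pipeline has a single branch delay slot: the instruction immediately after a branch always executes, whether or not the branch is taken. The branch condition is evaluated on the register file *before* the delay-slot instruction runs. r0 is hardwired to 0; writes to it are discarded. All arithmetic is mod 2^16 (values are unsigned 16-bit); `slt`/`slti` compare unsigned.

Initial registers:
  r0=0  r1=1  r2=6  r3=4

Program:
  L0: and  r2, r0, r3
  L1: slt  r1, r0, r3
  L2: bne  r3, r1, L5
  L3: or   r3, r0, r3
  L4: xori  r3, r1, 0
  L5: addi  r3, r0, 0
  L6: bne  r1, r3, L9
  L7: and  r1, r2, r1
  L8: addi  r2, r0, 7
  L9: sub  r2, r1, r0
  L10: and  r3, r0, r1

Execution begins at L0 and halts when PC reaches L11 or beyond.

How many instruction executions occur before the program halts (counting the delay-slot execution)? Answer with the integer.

PC=0  and  r2, r0, r3        | r0=0 r1=1 r2=0 r3=4
PC=1  slt  r1, r0, r3        | r0=0 r1=1 r2=0 r3=4
PC=2  bne  r3, r1, L5        | r0=0 r1=1 r2=0 r3=4  [TAKEN]
PC=3  or   r3, r0, r3        | r0=0 r1=1 r2=0 r3=4
PC=5  addi  r3, r0, 0        | r0=0 r1=1 r2=0 r3=0
PC=6  bne  r1, r3, L9        | r0=0 r1=1 r2=0 r3=0  [TAKEN]
PC=7  and  r1, r2, r1        | r0=0 r1=0 r2=0 r3=0
PC=9  sub  r2, r1, r0        | r0=0 r1=0 r2=0 r3=0
PC=10 and  r3, r0, r1        | r0=0 r1=0 r2=0 r3=0

9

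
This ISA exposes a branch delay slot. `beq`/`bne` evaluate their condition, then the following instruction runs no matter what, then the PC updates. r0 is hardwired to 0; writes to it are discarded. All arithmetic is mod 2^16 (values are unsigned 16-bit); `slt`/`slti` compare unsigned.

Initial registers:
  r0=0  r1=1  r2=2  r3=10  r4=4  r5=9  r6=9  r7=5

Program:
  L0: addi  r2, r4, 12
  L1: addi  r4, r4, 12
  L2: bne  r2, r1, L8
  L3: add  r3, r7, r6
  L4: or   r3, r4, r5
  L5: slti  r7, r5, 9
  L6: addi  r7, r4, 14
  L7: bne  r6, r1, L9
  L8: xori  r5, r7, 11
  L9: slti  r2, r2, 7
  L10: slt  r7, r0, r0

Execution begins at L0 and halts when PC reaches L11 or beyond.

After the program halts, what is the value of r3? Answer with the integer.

14

#0 addi  r2, r4, 12 ; 0/1/16/10/4/9/9/5
#1 addi  r4, r4, 12 ; 0/1/16/10/16/9/9/5
#2 bne  r2, r1, L8 ; 0/1/16/10/16/9/9/5 ; →target
#3 add  r3, r7, r6 ; 0/1/16/14/16/9/9/5
#8 xori  r5, r7, 11 ; 0/1/16/14/16/14/9/5
#9 slti  r2, r2, 7 ; 0/1/0/14/16/14/9/5
#10 slt  r7, r0, r0 ; 0/1/0/14/16/14/9/0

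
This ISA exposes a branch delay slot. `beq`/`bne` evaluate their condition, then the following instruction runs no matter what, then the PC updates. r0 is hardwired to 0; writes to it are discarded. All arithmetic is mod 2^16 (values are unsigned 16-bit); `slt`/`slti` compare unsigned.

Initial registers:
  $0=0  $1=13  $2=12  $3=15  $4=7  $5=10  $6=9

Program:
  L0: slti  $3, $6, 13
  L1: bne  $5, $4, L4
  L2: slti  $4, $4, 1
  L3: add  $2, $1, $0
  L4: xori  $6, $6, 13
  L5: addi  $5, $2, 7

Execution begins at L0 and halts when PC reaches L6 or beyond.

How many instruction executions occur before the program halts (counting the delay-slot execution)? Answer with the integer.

  step pc=0: slti  $3, $6, 13  regs=(0,13,12,1,7,10,9)
  step pc=1: bne  $5, $4, L4  cond=T  regs=(0,13,12,1,7,10,9)
  step pc=2: slti  $4, $4, 1  regs=(0,13,12,1,0,10,9)
  step pc=4: xori  $6, $6, 13  regs=(0,13,12,1,0,10,4)
  step pc=5: addi  $5, $2, 7  regs=(0,13,12,1,0,19,4)

5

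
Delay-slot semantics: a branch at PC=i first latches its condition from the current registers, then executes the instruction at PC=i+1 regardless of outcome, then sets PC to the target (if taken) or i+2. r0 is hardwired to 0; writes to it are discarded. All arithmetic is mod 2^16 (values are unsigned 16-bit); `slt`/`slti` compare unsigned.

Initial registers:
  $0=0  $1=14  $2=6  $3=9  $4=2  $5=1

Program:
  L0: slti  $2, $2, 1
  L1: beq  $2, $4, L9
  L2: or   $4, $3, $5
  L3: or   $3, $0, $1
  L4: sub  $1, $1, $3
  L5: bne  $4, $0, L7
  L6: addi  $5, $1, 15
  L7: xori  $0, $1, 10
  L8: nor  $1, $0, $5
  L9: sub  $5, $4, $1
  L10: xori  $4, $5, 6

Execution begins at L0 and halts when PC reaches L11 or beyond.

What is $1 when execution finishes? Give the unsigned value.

65520

[0] slti  $2, $2, 1  →  {$0:0, $1:14, $2:0, $3:9, $4:2, $5:1}
[1] beq  $2, $4, L9  →  {$0:0, $1:14, $2:0, $3:9, $4:2, $5:1}  ⟨branch fallthrough⟩
[2] or   $4, $3, $5  →  {$0:0, $1:14, $2:0, $3:9, $4:9, $5:1}
[3] or   $3, $0, $1  →  {$0:0, $1:14, $2:0, $3:14, $4:9, $5:1}
[4] sub  $1, $1, $3  →  {$0:0, $1:0, $2:0, $3:14, $4:9, $5:1}
[5] bne  $4, $0, L7  →  {$0:0, $1:0, $2:0, $3:14, $4:9, $5:1}  ⟨branch taken⟩
[6] addi  $5, $1, 15  →  {$0:0, $1:0, $2:0, $3:14, $4:9, $5:15}
[7] xori  $0, $1, 10  →  {$0:0, $1:0, $2:0, $3:14, $4:9, $5:15}
[8] nor  $1, $0, $5  →  {$0:0, $1:65520, $2:0, $3:14, $4:9, $5:15}
[9] sub  $5, $4, $1  →  {$0:0, $1:65520, $2:0, $3:14, $4:9, $5:25}
[10] xori  $4, $5, 6  →  {$0:0, $1:65520, $2:0, $3:14, $4:31, $5:25}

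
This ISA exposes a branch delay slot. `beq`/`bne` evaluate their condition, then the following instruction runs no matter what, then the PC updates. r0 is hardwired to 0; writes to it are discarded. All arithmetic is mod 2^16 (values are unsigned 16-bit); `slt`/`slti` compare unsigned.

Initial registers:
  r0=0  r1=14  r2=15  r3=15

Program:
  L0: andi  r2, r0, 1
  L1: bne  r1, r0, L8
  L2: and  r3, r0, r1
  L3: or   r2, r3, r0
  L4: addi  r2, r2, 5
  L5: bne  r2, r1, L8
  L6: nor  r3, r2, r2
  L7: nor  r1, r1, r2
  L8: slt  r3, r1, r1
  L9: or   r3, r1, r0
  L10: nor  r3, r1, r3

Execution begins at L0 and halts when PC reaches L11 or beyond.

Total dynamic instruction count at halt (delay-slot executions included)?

6

  step pc=0: andi  r2, r0, 1  regs=(0,14,0,15)
  step pc=1: bne  r1, r0, L8  cond=T  regs=(0,14,0,15)
  step pc=2: and  r3, r0, r1  regs=(0,14,0,0)
  step pc=8: slt  r3, r1, r1  regs=(0,14,0,0)
  step pc=9: or   r3, r1, r0  regs=(0,14,0,14)
  step pc=10: nor  r3, r1, r3  regs=(0,14,0,65521)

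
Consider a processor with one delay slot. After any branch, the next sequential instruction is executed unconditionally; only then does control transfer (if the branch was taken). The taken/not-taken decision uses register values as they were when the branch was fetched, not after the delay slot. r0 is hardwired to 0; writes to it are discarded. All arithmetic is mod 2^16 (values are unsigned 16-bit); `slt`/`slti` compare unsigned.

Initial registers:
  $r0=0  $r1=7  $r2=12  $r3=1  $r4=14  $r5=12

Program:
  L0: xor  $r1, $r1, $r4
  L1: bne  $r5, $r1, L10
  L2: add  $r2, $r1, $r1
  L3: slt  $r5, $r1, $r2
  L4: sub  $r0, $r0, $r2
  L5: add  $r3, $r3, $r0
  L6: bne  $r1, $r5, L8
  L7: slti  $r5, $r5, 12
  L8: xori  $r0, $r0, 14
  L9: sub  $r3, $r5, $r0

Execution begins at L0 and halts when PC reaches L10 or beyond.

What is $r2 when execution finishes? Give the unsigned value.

18

[0] xor  $r1, $r1, $r4  →  {$r0:0, $r1:9, $r2:12, $r3:1, $r4:14, $r5:12}
[1] bne  $r5, $r1, L10  →  {$r0:0, $r1:9, $r2:12, $r3:1, $r4:14, $r5:12}  ⟨branch taken⟩
[2] add  $r2, $r1, $r1  →  {$r0:0, $r1:9, $r2:18, $r3:1, $r4:14, $r5:12}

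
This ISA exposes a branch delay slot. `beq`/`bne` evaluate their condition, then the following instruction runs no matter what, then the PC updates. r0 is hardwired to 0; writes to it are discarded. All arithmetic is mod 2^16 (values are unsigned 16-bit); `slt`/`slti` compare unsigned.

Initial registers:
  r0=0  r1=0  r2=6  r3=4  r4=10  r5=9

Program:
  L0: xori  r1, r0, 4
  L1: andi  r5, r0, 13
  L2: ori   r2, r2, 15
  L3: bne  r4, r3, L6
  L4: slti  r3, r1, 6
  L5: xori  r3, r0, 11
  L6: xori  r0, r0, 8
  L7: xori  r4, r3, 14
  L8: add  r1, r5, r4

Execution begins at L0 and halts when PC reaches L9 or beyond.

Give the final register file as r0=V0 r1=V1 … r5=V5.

r0=0 r1=15 r2=15 r3=1 r4=15 r5=0

PC=0  xori  r1, r0, 4        | r0=0 r1=4 r2=6 r3=4 r4=10 r5=9
PC=1  andi  r5, r0, 13       | r0=0 r1=4 r2=6 r3=4 r4=10 r5=0
PC=2  ori   r2, r2, 15       | r0=0 r1=4 r2=15 r3=4 r4=10 r5=0
PC=3  bne  r4, r3, L6        | r0=0 r1=4 r2=15 r3=4 r4=10 r5=0  [TAKEN]
PC=4  slti  r3, r1, 6        | r0=0 r1=4 r2=15 r3=1 r4=10 r5=0
PC=6  xori  r0, r0, 8        | r0=0 r1=4 r2=15 r3=1 r4=10 r5=0
PC=7  xori  r4, r3, 14       | r0=0 r1=4 r2=15 r3=1 r4=15 r5=0
PC=8  add  r1, r5, r4        | r0=0 r1=15 r2=15 r3=1 r4=15 r5=0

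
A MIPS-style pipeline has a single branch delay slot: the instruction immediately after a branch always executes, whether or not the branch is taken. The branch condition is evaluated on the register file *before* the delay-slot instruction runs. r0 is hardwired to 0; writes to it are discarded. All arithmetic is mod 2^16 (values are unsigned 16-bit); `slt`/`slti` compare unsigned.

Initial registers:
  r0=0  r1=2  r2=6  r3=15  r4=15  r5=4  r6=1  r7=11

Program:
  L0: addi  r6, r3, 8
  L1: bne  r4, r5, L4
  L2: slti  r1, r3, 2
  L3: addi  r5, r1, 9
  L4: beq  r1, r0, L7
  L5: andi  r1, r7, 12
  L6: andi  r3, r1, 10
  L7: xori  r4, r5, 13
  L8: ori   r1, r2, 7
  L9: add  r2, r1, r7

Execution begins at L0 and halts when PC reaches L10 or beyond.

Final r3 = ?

15

#0 addi  r6, r3, 8 ; 0/2/6/15/15/4/23/11
#1 bne  r4, r5, L4 ; 0/2/6/15/15/4/23/11 ; →target
#2 slti  r1, r3, 2 ; 0/0/6/15/15/4/23/11
#4 beq  r1, r0, L7 ; 0/0/6/15/15/4/23/11 ; →target
#5 andi  r1, r7, 12 ; 0/8/6/15/15/4/23/11
#7 xori  r4, r5, 13 ; 0/8/6/15/9/4/23/11
#8 ori   r1, r2, 7 ; 0/7/6/15/9/4/23/11
#9 add  r2, r1, r7 ; 0/7/18/15/9/4/23/11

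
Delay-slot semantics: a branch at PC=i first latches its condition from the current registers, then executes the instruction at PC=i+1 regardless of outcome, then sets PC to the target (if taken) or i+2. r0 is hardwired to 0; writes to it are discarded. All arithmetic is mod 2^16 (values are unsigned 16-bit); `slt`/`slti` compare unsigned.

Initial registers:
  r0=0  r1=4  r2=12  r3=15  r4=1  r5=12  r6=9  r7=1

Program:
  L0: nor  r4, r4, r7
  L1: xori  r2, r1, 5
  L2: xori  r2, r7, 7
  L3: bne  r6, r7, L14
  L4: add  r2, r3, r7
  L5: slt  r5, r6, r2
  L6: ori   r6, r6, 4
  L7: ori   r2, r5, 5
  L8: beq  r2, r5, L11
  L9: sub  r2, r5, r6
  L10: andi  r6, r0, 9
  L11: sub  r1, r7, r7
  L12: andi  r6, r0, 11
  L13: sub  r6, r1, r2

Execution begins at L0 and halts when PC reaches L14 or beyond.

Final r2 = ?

16

  step pc=0: nor  r4, r4, r7  regs=(0,4,12,15,65534,12,9,1)
  step pc=1: xori  r2, r1, 5  regs=(0,4,1,15,65534,12,9,1)
  step pc=2: xori  r2, r7, 7  regs=(0,4,6,15,65534,12,9,1)
  step pc=3: bne  r6, r7, L14  cond=T  regs=(0,4,6,15,65534,12,9,1)
  step pc=4: add  r2, r3, r7  regs=(0,4,16,15,65534,12,9,1)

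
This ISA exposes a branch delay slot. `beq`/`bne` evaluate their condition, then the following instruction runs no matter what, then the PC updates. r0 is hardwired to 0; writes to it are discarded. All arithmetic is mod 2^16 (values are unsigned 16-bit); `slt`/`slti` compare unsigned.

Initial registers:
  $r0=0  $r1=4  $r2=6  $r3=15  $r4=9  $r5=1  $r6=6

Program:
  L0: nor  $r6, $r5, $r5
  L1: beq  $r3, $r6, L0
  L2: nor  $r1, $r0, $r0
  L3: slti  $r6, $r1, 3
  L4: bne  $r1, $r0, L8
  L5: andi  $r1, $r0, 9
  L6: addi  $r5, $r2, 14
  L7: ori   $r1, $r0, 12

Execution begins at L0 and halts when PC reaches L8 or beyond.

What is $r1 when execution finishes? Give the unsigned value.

PC=0  nor  $r6, $r5, $r5     | $r0=0 $r1=4 $r2=6 $r3=15 $r4=9 $r5=1 $r6=65534
PC=1  beq  $r3, $r6, L0      | $r0=0 $r1=4 $r2=6 $r3=15 $r4=9 $r5=1 $r6=65534  [not taken]
PC=2  nor  $r1, $r0, $r0     | $r0=0 $r1=65535 $r2=6 $r3=15 $r4=9 $r5=1 $r6=65534
PC=3  slti  $r6, $r1, 3      | $r0=0 $r1=65535 $r2=6 $r3=15 $r4=9 $r5=1 $r6=0
PC=4  bne  $r1, $r0, L8      | $r0=0 $r1=65535 $r2=6 $r3=15 $r4=9 $r5=1 $r6=0  [TAKEN]
PC=5  andi  $r1, $r0, 9      | $r0=0 $r1=0 $r2=6 $r3=15 $r4=9 $r5=1 $r6=0

0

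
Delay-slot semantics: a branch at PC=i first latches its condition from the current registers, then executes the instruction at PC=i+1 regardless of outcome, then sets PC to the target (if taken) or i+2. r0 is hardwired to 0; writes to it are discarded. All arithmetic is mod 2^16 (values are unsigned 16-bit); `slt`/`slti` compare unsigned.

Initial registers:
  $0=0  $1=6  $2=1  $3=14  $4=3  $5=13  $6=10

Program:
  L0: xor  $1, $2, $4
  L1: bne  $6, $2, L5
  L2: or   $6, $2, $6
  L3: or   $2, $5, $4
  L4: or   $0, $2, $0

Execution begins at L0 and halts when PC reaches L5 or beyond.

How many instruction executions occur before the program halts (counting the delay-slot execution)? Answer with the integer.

#0 xor  $1, $2, $4 ; 0/2/1/14/3/13/10
#1 bne  $6, $2, L5 ; 0/2/1/14/3/13/10 ; →target
#2 or   $6, $2, $6 ; 0/2/1/14/3/13/11

3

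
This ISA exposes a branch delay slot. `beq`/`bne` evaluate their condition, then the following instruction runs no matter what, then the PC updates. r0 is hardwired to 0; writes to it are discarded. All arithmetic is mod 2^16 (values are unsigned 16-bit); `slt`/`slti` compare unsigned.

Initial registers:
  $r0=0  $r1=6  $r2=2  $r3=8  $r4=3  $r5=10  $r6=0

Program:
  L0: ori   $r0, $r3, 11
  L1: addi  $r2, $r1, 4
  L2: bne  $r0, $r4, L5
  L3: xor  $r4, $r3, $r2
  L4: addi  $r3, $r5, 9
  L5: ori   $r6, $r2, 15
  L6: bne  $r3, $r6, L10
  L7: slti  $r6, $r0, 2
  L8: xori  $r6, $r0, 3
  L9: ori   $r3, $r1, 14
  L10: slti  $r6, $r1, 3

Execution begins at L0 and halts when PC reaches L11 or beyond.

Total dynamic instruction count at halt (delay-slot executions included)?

8

#0 ori   $r0, $r3, 11 ; 0/6/2/8/3/10/0
#1 addi  $r2, $r1, 4 ; 0/6/10/8/3/10/0
#2 bne  $r0, $r4, L5 ; 0/6/10/8/3/10/0 ; →target
#3 xor  $r4, $r3, $r2 ; 0/6/10/8/2/10/0
#5 ori   $r6, $r2, 15 ; 0/6/10/8/2/10/15
#6 bne  $r3, $r6, L10 ; 0/6/10/8/2/10/15 ; →target
#7 slti  $r6, $r0, 2 ; 0/6/10/8/2/10/1
#10 slti  $r6, $r1, 3 ; 0/6/10/8/2/10/0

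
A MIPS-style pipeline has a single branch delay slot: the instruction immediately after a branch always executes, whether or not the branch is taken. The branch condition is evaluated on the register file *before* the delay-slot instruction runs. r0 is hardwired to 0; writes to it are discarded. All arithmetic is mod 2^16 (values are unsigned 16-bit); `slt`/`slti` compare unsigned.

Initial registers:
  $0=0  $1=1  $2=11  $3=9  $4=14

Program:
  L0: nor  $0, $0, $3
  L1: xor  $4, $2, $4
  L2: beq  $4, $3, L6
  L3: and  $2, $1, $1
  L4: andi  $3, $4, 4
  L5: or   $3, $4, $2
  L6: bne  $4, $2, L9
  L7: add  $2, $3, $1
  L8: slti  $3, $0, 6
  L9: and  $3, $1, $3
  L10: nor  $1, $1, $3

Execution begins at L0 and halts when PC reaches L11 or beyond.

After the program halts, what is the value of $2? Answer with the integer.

6

  step pc=0: nor  $0, $0, $3  regs=(0,1,11,9,14)
  step pc=1: xor  $4, $2, $4  regs=(0,1,11,9,5)
  step pc=2: beq  $4, $3, L6  cond=F  regs=(0,1,11,9,5)
  step pc=3: and  $2, $1, $1  regs=(0,1,1,9,5)
  step pc=4: andi  $3, $4, 4  regs=(0,1,1,4,5)
  step pc=5: or   $3, $4, $2  regs=(0,1,1,5,5)
  step pc=6: bne  $4, $2, L9  cond=T  regs=(0,1,1,5,5)
  step pc=7: add  $2, $3, $1  regs=(0,1,6,5,5)
  step pc=9: and  $3, $1, $3  regs=(0,1,6,1,5)
  step pc=10: nor  $1, $1, $3  regs=(0,65534,6,1,5)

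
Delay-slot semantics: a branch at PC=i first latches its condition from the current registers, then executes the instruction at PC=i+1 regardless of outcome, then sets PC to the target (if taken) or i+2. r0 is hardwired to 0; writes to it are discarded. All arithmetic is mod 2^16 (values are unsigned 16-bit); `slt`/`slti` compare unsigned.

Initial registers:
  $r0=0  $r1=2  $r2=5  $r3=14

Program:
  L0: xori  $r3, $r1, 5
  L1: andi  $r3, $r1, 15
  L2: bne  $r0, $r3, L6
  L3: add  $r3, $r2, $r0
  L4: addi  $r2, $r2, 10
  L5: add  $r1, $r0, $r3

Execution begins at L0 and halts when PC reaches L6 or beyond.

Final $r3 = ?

5

[0] xori  $r3, $r1, 5  →  {$r0:0, $r1:2, $r2:5, $r3:7}
[1] andi  $r3, $r1, 15  →  {$r0:0, $r1:2, $r2:5, $r3:2}
[2] bne  $r0, $r3, L6  →  {$r0:0, $r1:2, $r2:5, $r3:2}  ⟨branch taken⟩
[3] add  $r3, $r2, $r0  →  {$r0:0, $r1:2, $r2:5, $r3:5}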